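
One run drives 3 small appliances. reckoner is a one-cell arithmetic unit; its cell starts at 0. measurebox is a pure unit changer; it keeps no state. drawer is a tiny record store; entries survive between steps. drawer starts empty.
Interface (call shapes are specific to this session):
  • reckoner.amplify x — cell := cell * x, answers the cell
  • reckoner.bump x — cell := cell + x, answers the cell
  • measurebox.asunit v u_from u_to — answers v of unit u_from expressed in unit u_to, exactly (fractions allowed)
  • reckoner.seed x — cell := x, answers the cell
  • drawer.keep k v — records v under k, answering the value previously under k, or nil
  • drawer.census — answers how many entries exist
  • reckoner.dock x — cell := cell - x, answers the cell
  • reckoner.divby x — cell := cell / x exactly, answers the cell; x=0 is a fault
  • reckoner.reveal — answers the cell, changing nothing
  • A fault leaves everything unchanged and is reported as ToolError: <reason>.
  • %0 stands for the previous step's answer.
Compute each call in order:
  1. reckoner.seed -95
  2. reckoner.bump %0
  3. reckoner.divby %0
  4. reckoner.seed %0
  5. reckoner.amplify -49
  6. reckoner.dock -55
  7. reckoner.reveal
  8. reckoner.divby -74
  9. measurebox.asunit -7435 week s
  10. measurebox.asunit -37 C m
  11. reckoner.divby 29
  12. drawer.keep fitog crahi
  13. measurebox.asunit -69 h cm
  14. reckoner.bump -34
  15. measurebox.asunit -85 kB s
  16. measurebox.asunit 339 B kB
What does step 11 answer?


Answer: -3/1073

Derivation:
==> seed(x→-95)
<== -95
==> bump(x→%0)
<== -190
==> divby(x→%0)
<== 1
==> seed(x→%0)
<== 1
==> amplify(x→-49)
<== -49
==> dock(x→-55)
<== 6
==> reveal()
<== 6
==> divby(x→-74)
<== -3/37
==> asunit(v→-7435, u_from→week, u_to→s)
<== -4496688000
==> asunit(v→-37, u_from→C, u_to→m)
<== ToolError: incompatible units
==> divby(x→29)
<== -3/1073
==> keep(k→fitog, v→crahi)
<== nil
==> asunit(v→-69, u_from→h, u_to→cm)
<== ToolError: incompatible units
==> bump(x→-34)
<== -36485/1073
==> asunit(v→-85, u_from→kB, u_to→s)
<== ToolError: incompatible units
==> asunit(v→339, u_from→B, u_to→kB)
<== 339/1000


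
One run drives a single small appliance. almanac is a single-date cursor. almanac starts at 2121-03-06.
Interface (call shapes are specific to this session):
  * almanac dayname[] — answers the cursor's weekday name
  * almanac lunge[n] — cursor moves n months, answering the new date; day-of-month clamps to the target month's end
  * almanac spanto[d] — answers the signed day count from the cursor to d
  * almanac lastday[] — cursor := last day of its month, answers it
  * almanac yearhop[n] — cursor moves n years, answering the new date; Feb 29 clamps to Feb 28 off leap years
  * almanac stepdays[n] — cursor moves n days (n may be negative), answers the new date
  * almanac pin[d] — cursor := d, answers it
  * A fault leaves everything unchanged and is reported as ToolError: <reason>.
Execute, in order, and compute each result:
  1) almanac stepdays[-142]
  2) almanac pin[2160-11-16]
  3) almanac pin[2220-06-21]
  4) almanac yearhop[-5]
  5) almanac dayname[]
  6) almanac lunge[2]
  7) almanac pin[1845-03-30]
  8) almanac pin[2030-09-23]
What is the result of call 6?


Answer: 2215-08-21

Derivation:
[in] almanac stepdays -142
[out] 2120-10-15
[in] almanac pin 2160-11-16
[out] 2160-11-16
[in] almanac pin 2220-06-21
[out] 2220-06-21
[in] almanac yearhop -5
[out] 2215-06-21
[in] almanac dayname
[out] Wednesday
[in] almanac lunge 2
[out] 2215-08-21
[in] almanac pin 1845-03-30
[out] 1845-03-30
[in] almanac pin 2030-09-23
[out] 2030-09-23


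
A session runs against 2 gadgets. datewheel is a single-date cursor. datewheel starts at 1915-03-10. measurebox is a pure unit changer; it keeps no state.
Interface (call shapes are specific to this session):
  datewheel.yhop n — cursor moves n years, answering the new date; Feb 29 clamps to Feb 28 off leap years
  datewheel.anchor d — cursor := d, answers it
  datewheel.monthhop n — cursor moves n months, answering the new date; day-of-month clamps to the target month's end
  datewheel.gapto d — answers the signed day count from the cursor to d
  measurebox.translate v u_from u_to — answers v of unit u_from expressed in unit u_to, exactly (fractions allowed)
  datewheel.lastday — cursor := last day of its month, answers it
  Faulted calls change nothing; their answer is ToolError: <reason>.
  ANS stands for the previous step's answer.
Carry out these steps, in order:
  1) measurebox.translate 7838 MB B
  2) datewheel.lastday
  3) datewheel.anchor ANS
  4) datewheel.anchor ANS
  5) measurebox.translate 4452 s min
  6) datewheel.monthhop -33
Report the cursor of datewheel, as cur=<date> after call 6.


Answer: cur=1912-06-30

Derivation:
Step: measurebox.translate[7838; MB; B]
Result: 7838000000
Step: datewheel.lastday[]
Result: 1915-03-31
Step: datewheel.anchor[ANS]
Result: 1915-03-31
Step: datewheel.anchor[ANS]
Result: 1915-03-31
Step: measurebox.translate[4452; s; min]
Result: 371/5
Step: datewheel.monthhop[-33]
Result: 1912-06-30


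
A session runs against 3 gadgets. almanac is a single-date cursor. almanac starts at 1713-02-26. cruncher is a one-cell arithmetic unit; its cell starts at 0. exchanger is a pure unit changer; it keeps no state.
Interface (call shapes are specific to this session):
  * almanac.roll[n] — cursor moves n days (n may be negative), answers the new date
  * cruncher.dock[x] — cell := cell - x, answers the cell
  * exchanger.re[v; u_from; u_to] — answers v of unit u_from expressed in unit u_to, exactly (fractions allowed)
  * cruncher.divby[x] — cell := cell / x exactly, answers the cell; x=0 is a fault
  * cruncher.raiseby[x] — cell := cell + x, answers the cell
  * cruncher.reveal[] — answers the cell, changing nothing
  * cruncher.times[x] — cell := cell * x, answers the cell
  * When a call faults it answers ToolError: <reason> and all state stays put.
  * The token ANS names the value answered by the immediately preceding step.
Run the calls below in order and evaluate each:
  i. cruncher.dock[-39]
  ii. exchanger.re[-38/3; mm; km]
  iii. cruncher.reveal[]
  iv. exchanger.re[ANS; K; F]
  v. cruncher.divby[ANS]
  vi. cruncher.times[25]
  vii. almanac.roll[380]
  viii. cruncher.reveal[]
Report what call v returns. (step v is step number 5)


$ cruncher.dock x=-39
= 39
$ exchanger.re v=-38/3 u_from=mm u_to=km
= -19/1500000
$ cruncher.reveal
= 39
$ exchanger.re v=ANS u_from=K u_to=F
= -38947/100
$ cruncher.divby x=ANS
= -3900/38947
$ cruncher.times x=25
= -97500/38947
$ almanac.roll n=380
= 1714-03-13
$ cruncher.reveal
= -97500/38947

Answer: -3900/38947


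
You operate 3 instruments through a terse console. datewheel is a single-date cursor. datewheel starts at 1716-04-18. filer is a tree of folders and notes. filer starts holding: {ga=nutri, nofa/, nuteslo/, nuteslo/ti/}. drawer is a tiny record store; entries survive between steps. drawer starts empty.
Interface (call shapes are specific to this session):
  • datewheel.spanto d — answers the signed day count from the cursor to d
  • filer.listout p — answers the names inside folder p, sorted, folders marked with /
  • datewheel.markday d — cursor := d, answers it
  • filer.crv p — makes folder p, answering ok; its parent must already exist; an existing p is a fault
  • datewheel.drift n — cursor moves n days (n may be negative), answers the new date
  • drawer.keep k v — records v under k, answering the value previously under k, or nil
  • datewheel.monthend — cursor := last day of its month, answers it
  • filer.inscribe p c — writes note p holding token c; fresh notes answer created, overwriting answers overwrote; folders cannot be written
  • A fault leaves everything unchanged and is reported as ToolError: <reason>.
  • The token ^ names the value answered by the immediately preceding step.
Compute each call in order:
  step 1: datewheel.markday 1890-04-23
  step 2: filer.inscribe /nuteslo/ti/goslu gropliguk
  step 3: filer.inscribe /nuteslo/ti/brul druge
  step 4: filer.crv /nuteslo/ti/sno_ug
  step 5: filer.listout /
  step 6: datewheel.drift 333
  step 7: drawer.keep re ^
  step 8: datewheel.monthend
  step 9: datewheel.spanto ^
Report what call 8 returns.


Answer: 1891-03-31

Derivation:
> datewheel.markday d='1890-04-23'
  1890-04-23
> filer.inscribe p='/nuteslo/ti/goslu' c='gropliguk'
  created
> filer.inscribe p='/nuteslo/ti/brul' c='druge'
  created
> filer.crv p='/nuteslo/ti/sno_ug'
  ok
> filer.listout p='/'
  [ga, nofa/, nuteslo/]
> datewheel.drift n='333'
  1891-03-22
> drawer.keep k='re' v='^'
  nil
> datewheel.monthend
  1891-03-31
> datewheel.spanto d='^'
  0


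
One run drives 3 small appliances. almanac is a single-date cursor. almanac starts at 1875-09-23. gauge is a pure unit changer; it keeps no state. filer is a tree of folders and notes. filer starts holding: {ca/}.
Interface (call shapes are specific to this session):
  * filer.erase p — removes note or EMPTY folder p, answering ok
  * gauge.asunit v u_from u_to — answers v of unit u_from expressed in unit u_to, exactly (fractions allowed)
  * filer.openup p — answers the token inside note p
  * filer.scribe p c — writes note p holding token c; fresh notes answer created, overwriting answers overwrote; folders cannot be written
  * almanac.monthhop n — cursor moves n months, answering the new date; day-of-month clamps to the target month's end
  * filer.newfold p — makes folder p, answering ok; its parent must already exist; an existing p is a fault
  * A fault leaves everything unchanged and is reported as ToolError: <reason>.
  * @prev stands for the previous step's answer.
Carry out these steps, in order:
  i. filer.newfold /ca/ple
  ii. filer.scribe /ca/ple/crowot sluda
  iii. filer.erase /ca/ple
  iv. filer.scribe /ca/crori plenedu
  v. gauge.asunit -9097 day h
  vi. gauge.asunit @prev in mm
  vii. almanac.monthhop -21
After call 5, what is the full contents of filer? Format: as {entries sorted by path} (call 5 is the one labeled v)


Answer: {ca/, ca/crori=plenedu, ca/ple/, ca/ple/crowot=sluda}

Derivation:
Do: newfold[p=/ca/ple]
See: ok
Do: scribe[p=/ca/ple/crowot; c=sluda]
See: created
Do: erase[p=/ca/ple]
See: ToolError: not empty
Do: scribe[p=/ca/crori; c=plenedu]
See: created
Do: asunit[v=-9097; u_from=day; u_to=h]
See: -218328
Do: asunit[v=@prev; u_from=in; u_to=mm]
See: -27727656/5
Do: monthhop[n=-21]
See: 1873-12-23


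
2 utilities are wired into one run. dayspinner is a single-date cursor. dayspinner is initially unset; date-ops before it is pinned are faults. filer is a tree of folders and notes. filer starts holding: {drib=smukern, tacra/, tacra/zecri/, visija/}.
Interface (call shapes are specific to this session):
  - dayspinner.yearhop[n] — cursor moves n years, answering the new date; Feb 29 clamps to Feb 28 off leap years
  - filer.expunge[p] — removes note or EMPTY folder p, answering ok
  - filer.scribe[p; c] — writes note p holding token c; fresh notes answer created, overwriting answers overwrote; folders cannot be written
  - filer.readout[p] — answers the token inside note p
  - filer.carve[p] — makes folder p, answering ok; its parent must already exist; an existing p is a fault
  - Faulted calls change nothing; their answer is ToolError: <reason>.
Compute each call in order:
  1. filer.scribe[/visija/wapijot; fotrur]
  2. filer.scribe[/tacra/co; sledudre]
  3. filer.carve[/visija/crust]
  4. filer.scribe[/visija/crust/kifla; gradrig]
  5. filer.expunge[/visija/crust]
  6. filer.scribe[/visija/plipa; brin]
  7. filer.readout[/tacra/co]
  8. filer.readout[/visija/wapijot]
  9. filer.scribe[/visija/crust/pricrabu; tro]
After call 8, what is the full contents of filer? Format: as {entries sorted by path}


>> filer.scribe(p: /visija/wapijot, c: fotrur)
<< created
>> filer.scribe(p: /tacra/co, c: sledudre)
<< created
>> filer.carve(p: /visija/crust)
<< ok
>> filer.scribe(p: /visija/crust/kifla, c: gradrig)
<< created
>> filer.expunge(p: /visija/crust)
<< ToolError: not empty
>> filer.scribe(p: /visija/plipa, c: brin)
<< created
>> filer.readout(p: /tacra/co)
<< sledudre
>> filer.readout(p: /visija/wapijot)
<< fotrur
>> filer.scribe(p: /visija/crust/pricrabu, c: tro)
<< created

Answer: {drib=smukern, tacra/, tacra/co=sledudre, tacra/zecri/, visija/, visija/crust/, visija/crust/kifla=gradrig, visija/plipa=brin, visija/wapijot=fotrur}


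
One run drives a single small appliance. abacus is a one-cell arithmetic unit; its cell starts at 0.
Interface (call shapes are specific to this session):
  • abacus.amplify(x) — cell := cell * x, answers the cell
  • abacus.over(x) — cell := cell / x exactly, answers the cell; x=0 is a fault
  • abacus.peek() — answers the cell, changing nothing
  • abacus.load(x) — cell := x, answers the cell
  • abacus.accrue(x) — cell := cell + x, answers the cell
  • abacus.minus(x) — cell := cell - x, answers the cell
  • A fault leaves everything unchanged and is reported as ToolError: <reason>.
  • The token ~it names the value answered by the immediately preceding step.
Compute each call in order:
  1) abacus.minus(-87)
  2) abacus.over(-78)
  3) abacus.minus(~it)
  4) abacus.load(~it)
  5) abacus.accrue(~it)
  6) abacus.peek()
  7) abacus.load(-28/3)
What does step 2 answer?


Answer: -29/26

Derivation:
Invoking abacus.minus passing x→-87, which returns 87.
Invoking abacus.over passing x→-78, yielding -29/26.
I try abacus.minus passing x→~it, which returns 0.
Invoking abacus.load passing x→~it, and see 0.
I call abacus.accrue passing x→~it, → 0.
Next I call abacus.peek, giving 0.
Now I run abacus.load passing x→-28/3, — result: -28/3.


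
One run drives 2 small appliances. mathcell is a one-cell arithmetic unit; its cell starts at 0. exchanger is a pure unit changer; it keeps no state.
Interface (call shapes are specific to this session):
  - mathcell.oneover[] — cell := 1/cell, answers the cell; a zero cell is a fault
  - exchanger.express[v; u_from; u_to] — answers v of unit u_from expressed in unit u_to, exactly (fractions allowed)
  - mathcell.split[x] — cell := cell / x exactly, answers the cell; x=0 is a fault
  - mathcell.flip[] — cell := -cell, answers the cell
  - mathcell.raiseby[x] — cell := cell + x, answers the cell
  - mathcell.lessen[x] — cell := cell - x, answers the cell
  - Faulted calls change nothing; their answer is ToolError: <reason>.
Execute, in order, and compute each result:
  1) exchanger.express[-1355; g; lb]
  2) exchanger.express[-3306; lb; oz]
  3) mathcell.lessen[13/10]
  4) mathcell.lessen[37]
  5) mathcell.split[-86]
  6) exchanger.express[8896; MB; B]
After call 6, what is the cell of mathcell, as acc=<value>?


·→ express(v=-1355, u_from=g, u_to=lb)
·← -135500000/45359237
·→ express(v=-3306, u_from=lb, u_to=oz)
·← -52896
·→ lessen(x=13/10)
·← -13/10
·→ lessen(x=37)
·← -383/10
·→ split(x=-86)
·← 383/860
·→ express(v=8896, u_from=MB, u_to=B)
·← 8896000000

Answer: acc=383/860


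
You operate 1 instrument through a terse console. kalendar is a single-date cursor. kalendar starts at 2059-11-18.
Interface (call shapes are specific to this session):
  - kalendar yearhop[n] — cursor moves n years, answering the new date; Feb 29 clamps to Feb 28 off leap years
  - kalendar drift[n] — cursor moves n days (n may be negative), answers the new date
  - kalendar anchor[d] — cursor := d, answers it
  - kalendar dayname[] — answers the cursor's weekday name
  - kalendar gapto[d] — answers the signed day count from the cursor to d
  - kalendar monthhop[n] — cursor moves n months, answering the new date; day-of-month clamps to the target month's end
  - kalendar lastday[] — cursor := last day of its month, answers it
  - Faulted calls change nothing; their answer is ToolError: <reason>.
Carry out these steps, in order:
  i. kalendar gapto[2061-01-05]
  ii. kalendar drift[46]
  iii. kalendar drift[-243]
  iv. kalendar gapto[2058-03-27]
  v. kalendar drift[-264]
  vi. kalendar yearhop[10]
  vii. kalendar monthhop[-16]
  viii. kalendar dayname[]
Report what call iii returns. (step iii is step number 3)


// kalendar gapto(d='2061-01-05') => 414
// kalendar drift(n='46') => 2060-01-03
// kalendar drift(n='-243') => 2059-05-05
// kalendar gapto(d='2058-03-27') => -404
// kalendar drift(n='-264') => 2058-08-14
// kalendar yearhop(n='10') => 2068-08-14
// kalendar monthhop(n='-16') => 2067-04-14
// kalendar dayname() => Thursday

Answer: 2059-05-05


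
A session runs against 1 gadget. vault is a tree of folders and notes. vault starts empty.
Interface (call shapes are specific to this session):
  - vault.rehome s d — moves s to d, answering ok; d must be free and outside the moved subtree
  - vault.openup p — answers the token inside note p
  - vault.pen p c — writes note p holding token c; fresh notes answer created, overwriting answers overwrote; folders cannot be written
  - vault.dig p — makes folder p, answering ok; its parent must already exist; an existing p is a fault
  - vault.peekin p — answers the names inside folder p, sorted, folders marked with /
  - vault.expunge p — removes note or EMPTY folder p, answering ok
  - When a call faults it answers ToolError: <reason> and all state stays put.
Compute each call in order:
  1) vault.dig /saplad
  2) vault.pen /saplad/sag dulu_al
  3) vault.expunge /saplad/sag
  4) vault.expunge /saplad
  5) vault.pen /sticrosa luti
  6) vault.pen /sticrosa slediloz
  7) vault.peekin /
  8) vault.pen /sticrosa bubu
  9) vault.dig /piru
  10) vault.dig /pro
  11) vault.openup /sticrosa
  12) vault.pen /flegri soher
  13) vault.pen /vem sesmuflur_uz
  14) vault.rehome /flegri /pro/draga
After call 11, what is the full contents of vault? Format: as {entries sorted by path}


Answer: {piru/, pro/, sticrosa=bubu}

Derivation:
$ vault.dig p='/saplad'
[out] ok
$ vault.pen p='/saplad/sag' c='dulu_al'
[out] created
$ vault.expunge p='/saplad/sag'
[out] ok
$ vault.expunge p='/saplad'
[out] ok
$ vault.pen p='/sticrosa' c='luti'
[out] created
$ vault.pen p='/sticrosa' c='slediloz'
[out] overwrote
$ vault.peekin p='/'
[out] [sticrosa]
$ vault.pen p='/sticrosa' c='bubu'
[out] overwrote
$ vault.dig p='/piru'
[out] ok
$ vault.dig p='/pro'
[out] ok
$ vault.openup p='/sticrosa'
[out] bubu
$ vault.pen p='/flegri' c='soher'
[out] created
$ vault.pen p='/vem' c='sesmuflur_uz'
[out] created
$ vault.rehome s='/flegri' d='/pro/draga'
[out] ok


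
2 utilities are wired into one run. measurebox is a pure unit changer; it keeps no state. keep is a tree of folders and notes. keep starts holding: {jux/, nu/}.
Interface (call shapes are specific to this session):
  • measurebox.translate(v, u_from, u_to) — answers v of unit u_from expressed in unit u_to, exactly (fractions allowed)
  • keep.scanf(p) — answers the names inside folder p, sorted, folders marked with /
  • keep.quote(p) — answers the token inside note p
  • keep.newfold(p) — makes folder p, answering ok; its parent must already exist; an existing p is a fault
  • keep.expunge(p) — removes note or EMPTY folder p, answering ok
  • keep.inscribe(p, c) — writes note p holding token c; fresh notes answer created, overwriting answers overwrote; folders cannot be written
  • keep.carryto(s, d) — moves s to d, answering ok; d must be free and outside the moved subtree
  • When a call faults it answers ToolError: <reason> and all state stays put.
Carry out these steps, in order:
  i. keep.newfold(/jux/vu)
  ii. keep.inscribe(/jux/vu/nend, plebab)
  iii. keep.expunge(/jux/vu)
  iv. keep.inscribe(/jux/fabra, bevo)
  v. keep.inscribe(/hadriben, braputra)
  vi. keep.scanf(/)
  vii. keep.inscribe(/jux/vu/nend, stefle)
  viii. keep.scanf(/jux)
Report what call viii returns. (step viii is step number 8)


Answer: [fabra, vu/]

Derivation:
CALL keep.newfold[p: /jux/vu]
RET  ok
CALL keep.inscribe[p: /jux/vu/nend; c: plebab]
RET  created
CALL keep.expunge[p: /jux/vu]
RET  ToolError: not empty
CALL keep.inscribe[p: /jux/fabra; c: bevo]
RET  created
CALL keep.inscribe[p: /hadriben; c: braputra]
RET  created
CALL keep.scanf[p: /]
RET  [hadriben, jux/, nu/]
CALL keep.inscribe[p: /jux/vu/nend; c: stefle]
RET  overwrote
CALL keep.scanf[p: /jux]
RET  [fabra, vu/]


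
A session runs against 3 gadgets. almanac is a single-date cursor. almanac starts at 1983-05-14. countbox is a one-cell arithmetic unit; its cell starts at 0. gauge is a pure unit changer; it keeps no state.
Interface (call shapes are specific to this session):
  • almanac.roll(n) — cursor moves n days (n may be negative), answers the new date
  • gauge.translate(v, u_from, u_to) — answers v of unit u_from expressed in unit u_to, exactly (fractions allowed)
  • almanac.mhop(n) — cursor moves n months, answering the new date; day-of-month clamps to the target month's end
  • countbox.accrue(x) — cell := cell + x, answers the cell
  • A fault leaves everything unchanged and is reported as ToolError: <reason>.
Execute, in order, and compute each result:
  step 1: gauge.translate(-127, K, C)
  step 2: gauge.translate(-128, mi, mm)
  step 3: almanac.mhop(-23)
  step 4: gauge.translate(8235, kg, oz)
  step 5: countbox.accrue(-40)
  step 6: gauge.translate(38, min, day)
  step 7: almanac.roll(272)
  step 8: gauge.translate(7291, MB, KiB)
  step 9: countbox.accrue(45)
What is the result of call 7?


Act: translate[v='-127'; u_from='K'; u_to='C']
Obs: -8003/20
Act: translate[v='-128'; u_from='mi'; u_to='mm']
Obs: -205996032
Act: mhop[n='-23']
Obs: 1981-06-14
Act: translate[v='8235'; u_from='kg'; u_to='oz']
Obs: 13176000000000/45359237
Act: accrue[x='-40']
Obs: -40
Act: translate[v='38'; u_from='min'; u_to='day']
Obs: 19/720
Act: roll[n='272']
Obs: 1982-03-13
Act: translate[v='7291'; u_from='MB'; u_to='KiB']
Obs: 113921875/16
Act: accrue[x='45']
Obs: 5

Answer: 1982-03-13


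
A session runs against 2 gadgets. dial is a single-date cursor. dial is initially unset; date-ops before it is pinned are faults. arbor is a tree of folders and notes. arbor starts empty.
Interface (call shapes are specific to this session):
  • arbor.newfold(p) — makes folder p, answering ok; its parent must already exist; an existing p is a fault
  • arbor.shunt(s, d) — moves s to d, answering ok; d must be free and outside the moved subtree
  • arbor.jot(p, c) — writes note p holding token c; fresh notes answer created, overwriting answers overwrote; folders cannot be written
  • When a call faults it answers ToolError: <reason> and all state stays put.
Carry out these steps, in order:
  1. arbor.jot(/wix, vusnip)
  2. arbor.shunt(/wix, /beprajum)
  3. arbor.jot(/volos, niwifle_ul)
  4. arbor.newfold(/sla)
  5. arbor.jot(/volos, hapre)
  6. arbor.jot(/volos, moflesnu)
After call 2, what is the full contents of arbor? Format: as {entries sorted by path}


Answer: {beprajum=vusnip}

Derivation:
==> arbor.jot(/wix, vusnip)
<== created
==> arbor.shunt(/wix, /beprajum)
<== ok
==> arbor.jot(/volos, niwifle_ul)
<== created
==> arbor.newfold(/sla)
<== ok
==> arbor.jot(/volos, hapre)
<== overwrote
==> arbor.jot(/volos, moflesnu)
<== overwrote


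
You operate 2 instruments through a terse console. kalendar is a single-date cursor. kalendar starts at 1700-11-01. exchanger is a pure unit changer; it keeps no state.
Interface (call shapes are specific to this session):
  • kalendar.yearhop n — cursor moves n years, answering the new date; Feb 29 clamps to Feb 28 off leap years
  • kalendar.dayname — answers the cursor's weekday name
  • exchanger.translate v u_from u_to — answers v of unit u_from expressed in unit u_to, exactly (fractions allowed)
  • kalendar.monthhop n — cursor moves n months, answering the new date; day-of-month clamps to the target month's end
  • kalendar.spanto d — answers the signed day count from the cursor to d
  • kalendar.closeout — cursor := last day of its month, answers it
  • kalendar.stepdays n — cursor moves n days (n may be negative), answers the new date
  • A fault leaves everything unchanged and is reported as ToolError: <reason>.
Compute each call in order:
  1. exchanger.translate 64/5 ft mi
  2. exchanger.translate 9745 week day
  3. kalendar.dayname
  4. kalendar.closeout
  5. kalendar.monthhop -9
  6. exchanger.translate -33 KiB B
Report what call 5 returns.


# exchanger.translate(v=64/5, u_from=ft, u_to=mi) ~> 2/825
# exchanger.translate(v=9745, u_from=week, u_to=day) ~> 68215
# kalendar.dayname() ~> Monday
# kalendar.closeout() ~> 1700-11-30
# kalendar.monthhop(n=-9) ~> 1700-02-28
# exchanger.translate(v=-33, u_from=KiB, u_to=B) ~> -33792

Answer: 1700-02-28


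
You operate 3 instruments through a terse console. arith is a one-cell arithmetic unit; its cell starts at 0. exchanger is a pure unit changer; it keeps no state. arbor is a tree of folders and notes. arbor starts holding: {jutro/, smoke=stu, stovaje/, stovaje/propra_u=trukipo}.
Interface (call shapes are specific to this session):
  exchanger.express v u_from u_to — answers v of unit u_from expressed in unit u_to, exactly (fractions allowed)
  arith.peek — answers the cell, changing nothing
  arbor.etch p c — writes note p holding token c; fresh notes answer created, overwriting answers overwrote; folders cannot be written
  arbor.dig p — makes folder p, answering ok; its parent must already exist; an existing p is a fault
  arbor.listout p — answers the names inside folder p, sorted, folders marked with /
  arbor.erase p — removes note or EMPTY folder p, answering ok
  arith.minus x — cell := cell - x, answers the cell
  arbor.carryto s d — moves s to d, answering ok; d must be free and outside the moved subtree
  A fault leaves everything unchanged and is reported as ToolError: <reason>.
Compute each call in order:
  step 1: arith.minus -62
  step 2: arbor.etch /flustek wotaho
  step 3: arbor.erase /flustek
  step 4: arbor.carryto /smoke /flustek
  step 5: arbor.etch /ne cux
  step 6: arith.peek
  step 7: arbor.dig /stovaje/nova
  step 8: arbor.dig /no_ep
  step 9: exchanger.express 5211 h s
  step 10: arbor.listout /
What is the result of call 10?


Using arith.minus on x→-62, — result: 62.
I invoke arbor.etch on p→/flustek, c→wotaho, yielding created.
Invoking arbor.erase on p→/flustek, which returns ok.
Then arbor.carryto on s→/smoke, d→/flustek, giving ok.
Next I call arbor.etch on p→/ne, c→cux: created.
I invoke arith.peek, → 62.
I run arbor.dig on p→/stovaje/nova, which returns ok.
I call arbor.dig on p→/no_ep, and see ok.
Invoking exchanger.express on v→5211, u_from→h, u_to→s, and get 18759600.
Next I call arbor.listout on p→/, and see [flustek, jutro/, ne, no_ep/, stovaje/].

Answer: [flustek, jutro/, ne, no_ep/, stovaje/]


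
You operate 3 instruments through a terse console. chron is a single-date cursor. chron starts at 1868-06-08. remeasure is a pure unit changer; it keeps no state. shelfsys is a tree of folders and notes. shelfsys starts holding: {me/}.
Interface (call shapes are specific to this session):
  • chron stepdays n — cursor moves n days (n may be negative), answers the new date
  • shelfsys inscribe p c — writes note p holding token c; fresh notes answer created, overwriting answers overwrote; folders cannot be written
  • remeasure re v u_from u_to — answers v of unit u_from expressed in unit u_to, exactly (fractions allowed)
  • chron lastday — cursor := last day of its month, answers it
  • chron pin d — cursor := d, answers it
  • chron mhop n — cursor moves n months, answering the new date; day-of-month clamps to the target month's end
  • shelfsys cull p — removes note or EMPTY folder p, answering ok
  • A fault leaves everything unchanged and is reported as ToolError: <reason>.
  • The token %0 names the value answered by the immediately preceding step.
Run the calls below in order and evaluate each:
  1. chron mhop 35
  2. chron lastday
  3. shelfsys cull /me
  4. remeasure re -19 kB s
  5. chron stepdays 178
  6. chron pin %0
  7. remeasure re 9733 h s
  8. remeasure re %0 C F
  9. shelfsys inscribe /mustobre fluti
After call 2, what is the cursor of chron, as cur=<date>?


> chron mhop n='35'
  1871-05-08
> chron lastday
  1871-05-31
> shelfsys cull p='/me'
  ok
> remeasure re v='-19' u_from='kB' u_to='s'
  ToolError: incompatible units
> chron stepdays n='178'
  1871-11-25
> chron pin d='%0'
  1871-11-25
> remeasure re v='9733' u_from='h' u_to='s'
  35038800
> remeasure re v='%0' u_from='C' u_to='F'
  63069872
> shelfsys inscribe p='/mustobre' c='fluti'
  created

Answer: cur=1871-05-31


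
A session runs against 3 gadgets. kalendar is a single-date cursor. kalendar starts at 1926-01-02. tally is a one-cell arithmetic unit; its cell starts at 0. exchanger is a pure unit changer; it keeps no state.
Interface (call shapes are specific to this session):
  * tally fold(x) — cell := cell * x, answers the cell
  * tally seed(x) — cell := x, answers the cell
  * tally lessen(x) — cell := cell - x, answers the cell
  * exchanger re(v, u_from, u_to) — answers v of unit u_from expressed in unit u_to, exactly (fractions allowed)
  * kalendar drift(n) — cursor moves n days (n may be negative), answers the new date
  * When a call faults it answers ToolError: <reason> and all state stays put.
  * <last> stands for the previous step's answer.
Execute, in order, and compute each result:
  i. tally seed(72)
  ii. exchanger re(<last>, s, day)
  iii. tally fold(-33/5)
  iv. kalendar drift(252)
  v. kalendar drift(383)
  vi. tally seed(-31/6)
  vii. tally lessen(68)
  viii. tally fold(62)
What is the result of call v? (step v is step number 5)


Answer: 1927-09-29

Derivation:
>>> tally seed x→72
= 72
>>> exchanger re v→<last> u_from→s u_to→day
= 1/1200
>>> tally fold x→-33/5
= -2376/5
>>> kalendar drift n→252
= 1926-09-11
>>> kalendar drift n→383
= 1927-09-29
>>> tally seed x→-31/6
= -31/6
>>> tally lessen x→68
= -439/6
>>> tally fold x→62
= -13609/3


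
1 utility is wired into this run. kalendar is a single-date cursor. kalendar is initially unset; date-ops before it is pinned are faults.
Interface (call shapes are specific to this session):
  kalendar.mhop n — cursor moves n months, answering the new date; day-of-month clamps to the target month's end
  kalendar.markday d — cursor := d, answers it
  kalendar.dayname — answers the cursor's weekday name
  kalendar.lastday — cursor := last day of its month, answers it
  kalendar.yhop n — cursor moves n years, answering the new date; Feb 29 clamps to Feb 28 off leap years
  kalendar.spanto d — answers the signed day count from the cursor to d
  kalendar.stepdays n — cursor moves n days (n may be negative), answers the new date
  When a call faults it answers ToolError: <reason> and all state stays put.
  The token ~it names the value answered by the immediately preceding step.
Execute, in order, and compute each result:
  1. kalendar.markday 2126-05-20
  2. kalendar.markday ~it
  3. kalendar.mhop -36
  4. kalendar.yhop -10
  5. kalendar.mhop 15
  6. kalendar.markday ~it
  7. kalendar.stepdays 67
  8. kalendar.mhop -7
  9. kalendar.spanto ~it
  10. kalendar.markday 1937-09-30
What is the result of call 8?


Answer: 2114-03-26

Derivation:
I use markday using d→2126-05-20, yielding 2126-05-20.
I invoke markday using d→~it, yielding 2126-05-20.
I use mhop using n→-36, yielding 2123-05-20.
I call yhop using n→-10, which returns 2113-05-20.
I try mhop using n→15, giving 2114-08-20.
I run markday using d→~it, and observe 2114-08-20.
Next I call stepdays using n→67, giving 2114-10-26.
I call mhop using n→-7, which returns 2114-03-26.
Now I run spanto using d→~it, which returns 0.
Invoking markday using d→1937-09-30, which returns 1937-09-30.


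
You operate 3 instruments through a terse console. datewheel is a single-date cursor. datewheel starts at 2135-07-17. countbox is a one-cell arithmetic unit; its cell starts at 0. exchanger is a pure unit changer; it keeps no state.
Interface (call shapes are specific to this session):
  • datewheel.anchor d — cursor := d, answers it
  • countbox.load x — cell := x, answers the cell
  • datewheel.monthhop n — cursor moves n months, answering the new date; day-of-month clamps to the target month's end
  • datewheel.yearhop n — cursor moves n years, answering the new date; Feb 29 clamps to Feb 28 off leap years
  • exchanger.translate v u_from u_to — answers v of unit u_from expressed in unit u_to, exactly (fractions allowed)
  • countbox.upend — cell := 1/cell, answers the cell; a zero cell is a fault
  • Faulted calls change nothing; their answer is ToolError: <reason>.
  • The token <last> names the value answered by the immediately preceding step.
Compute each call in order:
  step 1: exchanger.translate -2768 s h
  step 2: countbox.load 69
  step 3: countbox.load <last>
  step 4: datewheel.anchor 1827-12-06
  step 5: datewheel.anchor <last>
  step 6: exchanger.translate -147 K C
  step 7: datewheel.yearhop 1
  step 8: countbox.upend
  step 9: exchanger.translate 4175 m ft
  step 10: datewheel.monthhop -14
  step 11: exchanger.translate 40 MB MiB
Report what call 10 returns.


-> translate(v='-2768', u_from='s', u_to='h')
<- -173/225
-> load(x='69')
<- 69
-> load(x='<last>')
<- 69
-> anchor(d='1827-12-06')
<- 1827-12-06
-> anchor(d='<last>')
<- 1827-12-06
-> translate(v='-147', u_from='K', u_to='C')
<- -8403/20
-> yearhop(n='1')
<- 1828-12-06
-> upend()
<- 1/69
-> translate(v='4175', u_from='m', u_to='ft')
<- 5218750/381
-> monthhop(n='-14')
<- 1827-10-06
-> translate(v='40', u_from='MB', u_to='MiB')
<- 78125/2048

Answer: 1827-10-06


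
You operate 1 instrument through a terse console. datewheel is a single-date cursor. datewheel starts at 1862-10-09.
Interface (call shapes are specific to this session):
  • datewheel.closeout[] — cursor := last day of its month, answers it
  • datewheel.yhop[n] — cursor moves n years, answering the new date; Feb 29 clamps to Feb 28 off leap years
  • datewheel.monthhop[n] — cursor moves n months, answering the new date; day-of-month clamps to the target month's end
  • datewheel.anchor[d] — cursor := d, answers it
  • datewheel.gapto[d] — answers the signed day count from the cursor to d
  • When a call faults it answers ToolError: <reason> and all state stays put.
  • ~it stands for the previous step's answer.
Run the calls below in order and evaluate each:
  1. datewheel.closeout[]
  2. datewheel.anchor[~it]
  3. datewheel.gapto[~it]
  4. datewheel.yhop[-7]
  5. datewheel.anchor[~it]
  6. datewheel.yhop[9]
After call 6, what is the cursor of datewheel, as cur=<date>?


-- 1. datewheel.closeout() == 1862-10-31
-- 2. datewheel.anchor(d=~it) == 1862-10-31
-- 3. datewheel.gapto(d=~it) == 0
-- 4. datewheel.yhop(n=-7) == 1855-10-31
-- 5. datewheel.anchor(d=~it) == 1855-10-31
-- 6. datewheel.yhop(n=9) == 1864-10-31

Answer: cur=1864-10-31


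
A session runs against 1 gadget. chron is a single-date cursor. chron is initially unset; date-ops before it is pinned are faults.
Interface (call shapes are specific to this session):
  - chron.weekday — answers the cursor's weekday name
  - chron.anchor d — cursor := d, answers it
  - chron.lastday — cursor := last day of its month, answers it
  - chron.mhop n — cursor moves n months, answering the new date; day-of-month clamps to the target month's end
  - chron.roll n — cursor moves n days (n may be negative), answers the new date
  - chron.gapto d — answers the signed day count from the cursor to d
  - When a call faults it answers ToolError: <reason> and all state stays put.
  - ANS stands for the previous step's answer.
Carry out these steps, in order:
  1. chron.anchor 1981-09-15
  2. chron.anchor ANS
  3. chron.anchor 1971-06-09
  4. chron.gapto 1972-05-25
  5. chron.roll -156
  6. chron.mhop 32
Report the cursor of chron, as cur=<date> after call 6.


Answer: cur=1973-09-04

Derivation:
// chron.anchor(d=1981-09-15) -> 1981-09-15
// chron.anchor(d=ANS) -> 1981-09-15
// chron.anchor(d=1971-06-09) -> 1971-06-09
// chron.gapto(d=1972-05-25) -> 351
// chron.roll(n=-156) -> 1971-01-04
// chron.mhop(n=32) -> 1973-09-04


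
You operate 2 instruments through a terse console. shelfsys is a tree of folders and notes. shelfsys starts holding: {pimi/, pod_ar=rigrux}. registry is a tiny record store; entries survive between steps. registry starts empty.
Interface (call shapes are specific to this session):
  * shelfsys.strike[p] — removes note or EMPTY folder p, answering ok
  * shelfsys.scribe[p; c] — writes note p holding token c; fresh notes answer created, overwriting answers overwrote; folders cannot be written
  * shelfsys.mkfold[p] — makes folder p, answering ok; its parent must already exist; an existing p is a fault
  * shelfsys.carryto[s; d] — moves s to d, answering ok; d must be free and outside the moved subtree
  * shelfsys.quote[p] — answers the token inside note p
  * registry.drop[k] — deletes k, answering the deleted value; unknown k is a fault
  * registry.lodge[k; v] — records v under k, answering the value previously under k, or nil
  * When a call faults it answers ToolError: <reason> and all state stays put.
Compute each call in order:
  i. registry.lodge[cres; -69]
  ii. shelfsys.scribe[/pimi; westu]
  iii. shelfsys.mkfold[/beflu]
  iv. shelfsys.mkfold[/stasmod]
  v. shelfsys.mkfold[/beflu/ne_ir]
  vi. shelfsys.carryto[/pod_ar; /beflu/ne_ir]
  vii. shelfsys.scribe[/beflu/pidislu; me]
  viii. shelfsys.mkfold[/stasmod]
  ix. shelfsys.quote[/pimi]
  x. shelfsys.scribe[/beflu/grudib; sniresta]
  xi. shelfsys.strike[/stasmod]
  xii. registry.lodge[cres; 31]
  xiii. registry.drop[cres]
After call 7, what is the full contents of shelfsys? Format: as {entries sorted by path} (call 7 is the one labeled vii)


Answer: {beflu/, beflu/ne_ir/, beflu/pidislu=me, pimi/, pod_ar=rigrux, stasmod/}

Derivation:
[in] registry.lodge k: cres v: -69
:: nil
[in] shelfsys.scribe p: /pimi c: westu
:: ToolError: is a directory
[in] shelfsys.mkfold p: /beflu
:: ok
[in] shelfsys.mkfold p: /stasmod
:: ok
[in] shelfsys.mkfold p: /beflu/ne_ir
:: ok
[in] shelfsys.carryto s: /pod_ar d: /beflu/ne_ir
:: ToolError: exists
[in] shelfsys.scribe p: /beflu/pidislu c: me
:: created
[in] shelfsys.mkfold p: /stasmod
:: ToolError: exists
[in] shelfsys.quote p: /pimi
:: ToolError: is a directory
[in] shelfsys.scribe p: /beflu/grudib c: sniresta
:: created
[in] shelfsys.strike p: /stasmod
:: ok
[in] registry.lodge k: cres v: 31
:: -69
[in] registry.drop k: cres
:: 31


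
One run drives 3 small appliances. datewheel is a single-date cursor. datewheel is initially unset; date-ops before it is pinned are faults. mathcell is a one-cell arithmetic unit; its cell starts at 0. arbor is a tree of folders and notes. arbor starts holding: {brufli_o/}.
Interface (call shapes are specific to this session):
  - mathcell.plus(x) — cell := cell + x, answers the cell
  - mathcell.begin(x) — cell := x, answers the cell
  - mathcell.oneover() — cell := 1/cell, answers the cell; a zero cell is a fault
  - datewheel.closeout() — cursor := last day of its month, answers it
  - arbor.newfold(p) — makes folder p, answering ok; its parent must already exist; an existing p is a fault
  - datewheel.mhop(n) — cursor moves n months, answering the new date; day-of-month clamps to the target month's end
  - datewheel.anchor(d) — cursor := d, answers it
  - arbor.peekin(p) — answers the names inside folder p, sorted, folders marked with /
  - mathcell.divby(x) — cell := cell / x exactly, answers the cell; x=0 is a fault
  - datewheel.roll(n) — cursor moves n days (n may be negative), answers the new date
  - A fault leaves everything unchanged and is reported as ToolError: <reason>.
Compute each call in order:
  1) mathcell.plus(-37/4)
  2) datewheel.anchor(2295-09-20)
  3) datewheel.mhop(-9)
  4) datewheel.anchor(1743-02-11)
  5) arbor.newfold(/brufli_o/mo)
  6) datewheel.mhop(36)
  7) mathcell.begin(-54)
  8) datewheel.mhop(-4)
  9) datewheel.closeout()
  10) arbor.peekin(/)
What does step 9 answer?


! plus(-37/4) == -37/4
! anchor(2295-09-20) == 2295-09-20
! mhop(-9) == 2294-12-20
! anchor(1743-02-11) == 1743-02-11
! newfold(/brufli_o/mo) == ok
! mhop(36) == 1746-02-11
! begin(-54) == -54
! mhop(-4) == 1745-10-11
! closeout() == 1745-10-31
! peekin(/) == [brufli_o/]

Answer: 1745-10-31
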